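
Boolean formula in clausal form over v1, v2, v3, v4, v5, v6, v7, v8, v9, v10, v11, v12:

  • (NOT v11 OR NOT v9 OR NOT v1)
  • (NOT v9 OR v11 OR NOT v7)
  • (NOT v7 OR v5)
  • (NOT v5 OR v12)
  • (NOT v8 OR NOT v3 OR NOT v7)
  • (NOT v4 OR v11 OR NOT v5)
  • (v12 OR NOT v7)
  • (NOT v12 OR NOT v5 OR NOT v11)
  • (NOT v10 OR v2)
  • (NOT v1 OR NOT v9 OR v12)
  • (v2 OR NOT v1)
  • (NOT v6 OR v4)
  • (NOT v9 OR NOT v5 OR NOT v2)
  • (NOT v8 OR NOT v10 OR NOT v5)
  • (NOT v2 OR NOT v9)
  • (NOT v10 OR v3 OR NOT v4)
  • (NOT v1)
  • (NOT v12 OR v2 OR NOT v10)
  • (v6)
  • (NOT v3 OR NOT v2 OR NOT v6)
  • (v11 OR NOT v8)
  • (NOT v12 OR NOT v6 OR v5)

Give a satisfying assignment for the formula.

v1=F, v2=T, v3=F, v4=T, v5=F, v6=T, v7=F, v8=F, v9=F, v10=F, v11=F, v12=F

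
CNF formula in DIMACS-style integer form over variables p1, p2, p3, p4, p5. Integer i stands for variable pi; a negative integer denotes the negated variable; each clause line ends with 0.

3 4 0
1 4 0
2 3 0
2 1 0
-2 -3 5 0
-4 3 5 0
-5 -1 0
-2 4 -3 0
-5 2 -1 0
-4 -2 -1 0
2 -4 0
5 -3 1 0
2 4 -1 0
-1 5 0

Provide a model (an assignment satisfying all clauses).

Set p1 = False and propagate.
  then p4 is forced to True.
  then p2 is forced to True.
Try p3 = False.
  then p5 is forced to True.
Every clause has at least one true literal under this assignment.

p1 = False, p2 = True, p3 = False, p4 = True, p5 = True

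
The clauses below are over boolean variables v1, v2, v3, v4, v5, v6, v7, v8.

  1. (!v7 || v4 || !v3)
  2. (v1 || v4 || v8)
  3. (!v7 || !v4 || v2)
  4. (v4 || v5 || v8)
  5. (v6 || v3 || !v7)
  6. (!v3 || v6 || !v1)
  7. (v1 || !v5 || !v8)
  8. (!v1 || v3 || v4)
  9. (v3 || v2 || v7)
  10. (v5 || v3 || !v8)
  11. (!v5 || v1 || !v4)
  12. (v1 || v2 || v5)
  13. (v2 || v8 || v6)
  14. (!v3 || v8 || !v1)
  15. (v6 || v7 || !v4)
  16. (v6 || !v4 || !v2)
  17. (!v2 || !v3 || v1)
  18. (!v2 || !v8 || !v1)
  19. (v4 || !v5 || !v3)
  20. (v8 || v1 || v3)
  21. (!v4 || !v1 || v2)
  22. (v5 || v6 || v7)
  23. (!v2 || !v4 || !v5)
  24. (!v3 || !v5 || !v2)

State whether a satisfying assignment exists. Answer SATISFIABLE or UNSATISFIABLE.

v6 occurs only positively in the remaining clauses — set v6 = True.
Set v1 = True and propagate.
Branch on v2: take v2 = False.
  then v4 is forced to False.
  then v3 is forced to True.
  then v7 is forced to False.
  then v8 is forced to True.
  then v5 is forced to False.
So v1=T, v2=F, v3=T, v4=F, v5=F, v6=T, v7=F, v8=T is a satisfying assignment.

SATISFIABLE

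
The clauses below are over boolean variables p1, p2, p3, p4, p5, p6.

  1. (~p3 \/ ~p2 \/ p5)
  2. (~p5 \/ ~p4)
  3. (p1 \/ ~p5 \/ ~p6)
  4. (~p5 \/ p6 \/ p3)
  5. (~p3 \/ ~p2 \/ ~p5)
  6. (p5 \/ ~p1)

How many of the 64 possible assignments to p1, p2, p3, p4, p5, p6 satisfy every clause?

Split on p5, then p3.
  p5=1, p3=1: remaining (p1,p2,p4,p6) ∈ {(0,0,0,0); (1,0,0,0); (1,0,0,1)} — 3.
  p5=1, p3=0: remaining (p1,p2,p4,p6) ∈ {(1,0,0,1); (1,1,0,1)} — 2.
  p5=0, p3=1: remaining (p1,p2,p4,p6) ∈ {(0,0,0,0); (0,0,0,1); (0,0,1,0); (0,0,1,1)} — 4.
  p5=0, p3=0: forces p1=0; p2, p4, p6 free → 2^3 = 8.
Total: 3 + 2 + 4 + 8 = 17.

17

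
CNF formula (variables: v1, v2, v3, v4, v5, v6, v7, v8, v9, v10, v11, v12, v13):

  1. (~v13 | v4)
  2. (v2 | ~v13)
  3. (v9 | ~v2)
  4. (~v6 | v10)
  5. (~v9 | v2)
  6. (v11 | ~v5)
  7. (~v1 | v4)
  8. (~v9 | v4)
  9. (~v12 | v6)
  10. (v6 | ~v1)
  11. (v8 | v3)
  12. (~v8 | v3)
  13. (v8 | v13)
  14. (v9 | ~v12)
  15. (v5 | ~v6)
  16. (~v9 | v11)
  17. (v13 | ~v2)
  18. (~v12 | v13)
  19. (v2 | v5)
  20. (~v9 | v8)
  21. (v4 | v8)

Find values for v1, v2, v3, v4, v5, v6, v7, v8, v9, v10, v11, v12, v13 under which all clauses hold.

v1=T, v2=T, v3=T, v4=T, v5=T, v6=T, v7=T, v8=T, v9=T, v10=T, v11=T, v12=T, v13=T

v3 occurs only positively in the remaining clauses — set v3 = True.
Pure literal: v4 appears only positively; assign v4 = True.
Set v1 = True and propagate.
  then v6 is forced to True.
  then v10 is forced to True.
  then v5 is forced to True.
  then v11 is forced to True.
Set v2 = True and propagate.
  then v9 is forced to True.
  then v13 is forced to True.
  then v8 is forced to True.
v7, v12 are now unconstrained; take v7 = True, v12 = True.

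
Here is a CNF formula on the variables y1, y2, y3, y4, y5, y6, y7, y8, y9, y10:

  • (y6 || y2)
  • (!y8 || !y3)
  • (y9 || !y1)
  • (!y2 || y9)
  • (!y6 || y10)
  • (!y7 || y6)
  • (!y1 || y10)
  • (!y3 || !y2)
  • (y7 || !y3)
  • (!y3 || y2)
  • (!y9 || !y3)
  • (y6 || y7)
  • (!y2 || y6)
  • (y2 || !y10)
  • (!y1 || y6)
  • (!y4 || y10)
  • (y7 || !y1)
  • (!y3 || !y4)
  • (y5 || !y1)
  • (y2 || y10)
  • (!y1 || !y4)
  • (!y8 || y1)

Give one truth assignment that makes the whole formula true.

y1=0, y2=1, y3=0, y4=1, y5=0, y6=1, y7=1, y8=0, y9=1, y10=1

Check each clause:
  1. (y2 || y6) — y2 is true.
  2. (!y8 || !y3) — !y8 is true.
  3. (y9 || !y1) — y9 is true.
  4. (y9 || !y2) — y9 is true.
  5. (!y6 || y10) — y10 is true.
  6. (y6 || !y7) — y6 is true.
  7. (!y1 || y10) — y10 is true.
  8. (!y2 || !y3) — !y3 is true.
  9. (!y3 || y7) — !y3 is true.
  10. (!y3 || y2) — y2 is true.
  11. (!y9 || !y3) — !y3 is true.
  12. (y6 || y7) — y6 is true.
  13. (!y2 || y6) — y6 is true.
  14. (!y10 || y2) — y2 is true.
  15. (y6 || !y1) — y6 is true.
  16. (!y4 || y10) — y10 is true.
  17. (y7 || !y1) — !y1 is true.
  18. (!y4 || !y3) — !y3 is true.
  19. (!y1 || y5) — !y1 is true.
  20. (y2 || y10) — y2 is true.
  21. (!y1 || !y4) — !y1 is true.
  22. (y1 || !y8) — !y8 is true.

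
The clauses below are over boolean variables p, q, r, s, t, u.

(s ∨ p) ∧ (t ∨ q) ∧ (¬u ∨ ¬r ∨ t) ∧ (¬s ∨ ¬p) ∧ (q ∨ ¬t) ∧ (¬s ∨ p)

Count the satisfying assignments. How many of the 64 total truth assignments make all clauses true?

The models are:
  p=T q=T r=F s=F t=F u=F
  p=T q=T r=F s=F t=F u=T
  p=T q=T r=F s=F t=T u=F
  p=T q=T r=F s=F t=T u=T
  p=T q=T r=T s=F t=F u=F
  p=T q=T r=T s=F t=T u=F
  p=T q=T r=T s=F t=T u=T
Count: 7.

7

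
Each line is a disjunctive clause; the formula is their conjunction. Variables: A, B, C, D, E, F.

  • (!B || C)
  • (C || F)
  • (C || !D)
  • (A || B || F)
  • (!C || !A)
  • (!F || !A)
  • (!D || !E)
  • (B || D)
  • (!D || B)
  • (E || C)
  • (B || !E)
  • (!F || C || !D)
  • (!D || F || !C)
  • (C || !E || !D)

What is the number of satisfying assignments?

5

Satisfying assignments:
  A=0 B=1 C=1 D=0 E=0 F=0
  A=0 B=1 C=1 D=0 E=0 F=1
  A=0 B=1 C=1 D=0 E=1 F=0
  A=0 B=1 C=1 D=0 E=1 F=1
  A=0 B=1 C=1 D=1 E=0 F=1
Count: 5.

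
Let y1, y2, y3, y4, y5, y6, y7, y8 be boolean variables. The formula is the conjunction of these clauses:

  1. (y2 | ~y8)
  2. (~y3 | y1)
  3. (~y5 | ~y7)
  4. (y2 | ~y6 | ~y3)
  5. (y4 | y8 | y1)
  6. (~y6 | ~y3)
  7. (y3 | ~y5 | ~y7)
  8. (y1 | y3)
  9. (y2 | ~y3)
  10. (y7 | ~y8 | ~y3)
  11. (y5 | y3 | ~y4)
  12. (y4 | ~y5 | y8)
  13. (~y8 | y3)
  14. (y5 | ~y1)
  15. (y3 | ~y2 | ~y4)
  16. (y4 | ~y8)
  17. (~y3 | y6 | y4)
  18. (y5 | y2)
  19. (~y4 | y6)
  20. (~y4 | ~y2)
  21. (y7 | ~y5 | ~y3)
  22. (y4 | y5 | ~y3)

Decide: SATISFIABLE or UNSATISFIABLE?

SATISFIABLE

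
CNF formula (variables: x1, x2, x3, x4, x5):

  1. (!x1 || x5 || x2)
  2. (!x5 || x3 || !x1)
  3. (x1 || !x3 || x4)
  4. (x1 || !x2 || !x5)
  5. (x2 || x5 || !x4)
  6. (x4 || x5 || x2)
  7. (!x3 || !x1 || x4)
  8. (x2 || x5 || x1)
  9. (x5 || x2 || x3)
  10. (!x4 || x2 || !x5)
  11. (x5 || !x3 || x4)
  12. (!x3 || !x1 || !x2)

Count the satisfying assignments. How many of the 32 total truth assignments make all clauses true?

6

Satisfying assignments:
  x1=F x2=F x3=F x4=F x5=T
  x1=F x2=T x3=F x4=F x5=F
  x1=F x2=T x3=F x4=T x5=F
  x1=F x2=T x3=T x4=T x5=F
  x1=T x2=T x3=F x4=F x5=F
  x1=T x2=T x3=F x4=T x5=F
Count: 6.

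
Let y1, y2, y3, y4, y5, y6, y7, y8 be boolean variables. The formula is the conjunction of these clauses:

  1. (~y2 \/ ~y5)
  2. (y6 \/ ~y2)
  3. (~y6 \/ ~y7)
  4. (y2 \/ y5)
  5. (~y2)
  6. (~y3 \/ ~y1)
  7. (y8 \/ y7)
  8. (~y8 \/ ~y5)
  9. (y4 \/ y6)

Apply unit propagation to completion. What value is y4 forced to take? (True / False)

(~y2) stands alone — y2 = False.
(y2 \/ y5): since y2 = False, the clause reduces to (y5). y5 = True.
In (~y8 \/ ~y5), ~y5 is now false; ~y8 must hold, so y8 = False.
In (y7 \/ y8), y8 is now false; y7 must hold, so y7 = True.
In (~y7 \/ ~y6), ~y7 is now false; ~y6 must hold, so y6 = False.
From (y6 \/ y4) and y6 = False: y4 = True.

True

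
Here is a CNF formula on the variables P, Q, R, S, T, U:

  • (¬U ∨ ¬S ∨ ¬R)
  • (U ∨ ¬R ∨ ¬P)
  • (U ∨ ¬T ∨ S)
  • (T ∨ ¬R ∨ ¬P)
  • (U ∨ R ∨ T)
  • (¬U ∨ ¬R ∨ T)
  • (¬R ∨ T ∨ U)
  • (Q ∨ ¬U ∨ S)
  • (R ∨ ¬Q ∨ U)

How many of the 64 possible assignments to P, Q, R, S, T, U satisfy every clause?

Split on U, then R.
  U=1, R=1: remaining (P,Q,S,T) ∈ {(0,1,0,1); (1,1,0,1)} — 2.
  U=1, R=0: P, T free; 3 ways for (Q,S) × 2^2 = 12.
  U=0, R=1: remaining (P,Q,S,T) ∈ {(0,0,1,1); (0,1,1,1)} — 2.
  U=0, R=0: remaining (P,Q,S,T) ∈ {(0,0,1,1); (1,0,1,1)} — 2.
Total: 2 + 12 + 2 + 2 = 18.

18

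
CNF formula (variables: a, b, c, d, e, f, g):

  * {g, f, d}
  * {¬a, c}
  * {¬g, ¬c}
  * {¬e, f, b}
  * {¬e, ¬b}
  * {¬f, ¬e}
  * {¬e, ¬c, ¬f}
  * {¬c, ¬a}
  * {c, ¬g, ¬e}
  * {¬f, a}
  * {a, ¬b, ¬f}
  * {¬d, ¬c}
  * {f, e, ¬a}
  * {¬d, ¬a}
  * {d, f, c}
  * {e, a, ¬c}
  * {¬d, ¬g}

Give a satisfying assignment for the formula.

a=F  b=T  c=F  d=T  e=F  f=F  g=F

Try a = False.
  then f is forced to False.
Set b = True and propagate.
  then e is forced to False.
  then c is forced to False.
  then d is forced to True.
  then g is forced to False.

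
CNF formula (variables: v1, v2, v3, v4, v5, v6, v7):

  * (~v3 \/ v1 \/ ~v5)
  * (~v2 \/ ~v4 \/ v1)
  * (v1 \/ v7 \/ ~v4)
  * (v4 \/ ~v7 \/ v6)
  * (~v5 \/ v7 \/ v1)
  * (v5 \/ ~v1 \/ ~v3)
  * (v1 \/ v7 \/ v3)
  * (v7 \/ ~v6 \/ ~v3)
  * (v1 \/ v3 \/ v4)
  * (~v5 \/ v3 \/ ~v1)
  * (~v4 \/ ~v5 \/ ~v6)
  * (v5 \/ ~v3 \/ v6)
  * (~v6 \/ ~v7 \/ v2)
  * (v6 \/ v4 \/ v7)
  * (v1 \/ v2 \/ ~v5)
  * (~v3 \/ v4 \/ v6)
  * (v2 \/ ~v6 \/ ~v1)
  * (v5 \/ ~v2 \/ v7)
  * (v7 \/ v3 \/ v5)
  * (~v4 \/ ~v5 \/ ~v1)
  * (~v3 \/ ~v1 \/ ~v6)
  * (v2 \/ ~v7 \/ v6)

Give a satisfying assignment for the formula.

v1=True  v2=True  v3=False  v4=True  v5=False  v6=False  v7=True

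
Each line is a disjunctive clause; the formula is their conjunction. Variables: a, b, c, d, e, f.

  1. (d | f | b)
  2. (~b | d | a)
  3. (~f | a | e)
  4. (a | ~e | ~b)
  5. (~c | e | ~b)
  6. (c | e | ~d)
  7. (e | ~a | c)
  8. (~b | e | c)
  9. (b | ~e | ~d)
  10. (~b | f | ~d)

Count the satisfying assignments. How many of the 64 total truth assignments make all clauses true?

14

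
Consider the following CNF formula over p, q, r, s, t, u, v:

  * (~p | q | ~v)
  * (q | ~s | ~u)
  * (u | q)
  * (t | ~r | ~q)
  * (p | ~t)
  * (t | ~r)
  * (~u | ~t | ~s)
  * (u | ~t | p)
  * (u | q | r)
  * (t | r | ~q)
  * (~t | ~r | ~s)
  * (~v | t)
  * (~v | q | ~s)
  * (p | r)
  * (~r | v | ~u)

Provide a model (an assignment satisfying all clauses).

p=T  q=F  r=F  s=F  t=F  u=T  v=F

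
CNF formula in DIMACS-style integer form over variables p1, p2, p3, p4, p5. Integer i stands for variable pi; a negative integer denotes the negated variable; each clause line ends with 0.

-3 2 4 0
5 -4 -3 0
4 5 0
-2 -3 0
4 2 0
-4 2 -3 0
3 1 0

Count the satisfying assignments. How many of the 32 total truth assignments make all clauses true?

5

Satisfying assignments:
  p1=1 p2=0 p3=0 p4=1 p5=0
  p1=1 p2=0 p3=0 p4=1 p5=1
  p1=1 p2=1 p3=0 p4=0 p5=1
  p1=1 p2=1 p3=0 p4=1 p5=0
  p1=1 p2=1 p3=0 p4=1 p5=1
Count: 5.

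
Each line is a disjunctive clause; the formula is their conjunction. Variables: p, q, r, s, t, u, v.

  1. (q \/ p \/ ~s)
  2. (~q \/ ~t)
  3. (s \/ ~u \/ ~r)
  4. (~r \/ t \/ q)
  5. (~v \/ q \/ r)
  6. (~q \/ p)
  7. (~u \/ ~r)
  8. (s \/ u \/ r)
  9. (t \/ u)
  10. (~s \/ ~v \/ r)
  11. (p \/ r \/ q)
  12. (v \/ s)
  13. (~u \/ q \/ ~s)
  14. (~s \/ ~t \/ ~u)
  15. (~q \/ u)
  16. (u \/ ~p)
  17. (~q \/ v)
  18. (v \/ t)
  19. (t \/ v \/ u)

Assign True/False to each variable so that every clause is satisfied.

p=T  q=T  r=F  s=F  t=F  u=T  v=T

Check each clause:
  1. (q \/ ~s \/ p) — p is true.
  2. (~q \/ ~t) — ~t is true.
  3. (s \/ ~r \/ ~u) — ~r is true.
  4. (q \/ ~r \/ t) — ~r is true.
  5. (~v \/ r \/ q) — q is true.
  6. (p \/ ~q) — p is true.
  7. (~u \/ ~r) — ~r is true.
  8. (u \/ s \/ r) — u is true.
  9. (u \/ t) — u is true.
  10. (r \/ ~s \/ ~v) — ~s is true.
  11. (q \/ r \/ p) — p is true.
  12. (s \/ v) — v is true.
  13. (~s \/ ~u \/ q) — q is true.
  14. (~s \/ ~t \/ ~u) — ~t is true.
  15. (u \/ ~q) — u is true.
  16. (~p \/ u) — u is true.
  17. (~q \/ v) — v is true.
  18. (t \/ v) — v is true.
  19. (t \/ v \/ u) — u is true.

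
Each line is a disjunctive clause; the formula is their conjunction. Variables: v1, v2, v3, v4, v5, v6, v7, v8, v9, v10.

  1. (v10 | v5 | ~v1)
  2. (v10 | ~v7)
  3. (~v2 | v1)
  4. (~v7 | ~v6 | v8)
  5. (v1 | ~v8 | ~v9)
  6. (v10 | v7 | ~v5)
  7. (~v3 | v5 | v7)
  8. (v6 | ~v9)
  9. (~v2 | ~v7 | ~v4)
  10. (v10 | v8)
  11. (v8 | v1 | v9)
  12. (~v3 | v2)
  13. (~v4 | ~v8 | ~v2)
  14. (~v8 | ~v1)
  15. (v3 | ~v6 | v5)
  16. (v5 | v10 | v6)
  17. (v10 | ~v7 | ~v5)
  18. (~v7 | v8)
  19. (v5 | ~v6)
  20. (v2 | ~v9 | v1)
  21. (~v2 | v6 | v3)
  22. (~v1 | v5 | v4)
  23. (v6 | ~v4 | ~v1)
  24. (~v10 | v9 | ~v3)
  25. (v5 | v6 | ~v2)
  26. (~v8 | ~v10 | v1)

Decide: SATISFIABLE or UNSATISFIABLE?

SATISFIABLE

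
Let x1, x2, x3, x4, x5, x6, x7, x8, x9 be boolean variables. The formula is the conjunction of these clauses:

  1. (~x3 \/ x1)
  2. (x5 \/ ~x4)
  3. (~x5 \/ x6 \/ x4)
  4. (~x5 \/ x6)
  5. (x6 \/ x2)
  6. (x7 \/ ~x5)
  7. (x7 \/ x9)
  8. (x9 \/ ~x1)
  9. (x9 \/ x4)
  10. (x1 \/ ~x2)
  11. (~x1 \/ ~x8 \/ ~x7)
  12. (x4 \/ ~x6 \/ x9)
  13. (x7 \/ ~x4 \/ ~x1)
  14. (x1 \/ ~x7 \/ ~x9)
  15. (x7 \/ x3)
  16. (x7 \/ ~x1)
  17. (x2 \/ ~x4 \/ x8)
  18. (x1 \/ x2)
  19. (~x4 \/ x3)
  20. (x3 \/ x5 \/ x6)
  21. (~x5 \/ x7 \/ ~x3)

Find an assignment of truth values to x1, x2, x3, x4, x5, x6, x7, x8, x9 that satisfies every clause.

x1 = True, x2 = True, x3 = True, x4 = False, x5 = False, x6 = True, x7 = True, x8 = False, x9 = True

Check each clause:
  1. (x1 \/ ~x3) — x1 is true.
  2. (x5 \/ ~x4) — ~x4 is true.
  3. (x6 \/ x4 \/ ~x5) — ~x5 is true.
  4. (~x5 \/ x6) — ~x5 is true.
  5. (x2 \/ x6) — x2 is true.
  6. (~x5 \/ x7) — ~x5 is true.
  7. (x7 \/ x9) — x9 is true.
  8. (x9 \/ ~x1) — x9 is true.
  9. (x4 \/ x9) — x9 is true.
  10. (x1 \/ ~x2) — x1 is true.
  11. (~x7 \/ ~x1 \/ ~x8) — ~x8 is true.
  12. (x4 \/ x9 \/ ~x6) — x9 is true.
  13. (x7 \/ ~x1 \/ ~x4) — ~x4 is true.
  14. (~x7 \/ ~x9 \/ x1) — x1 is true.
  15. (x3 \/ x7) — x3 is true.
  16. (x7 \/ ~x1) — x7 is true.
  17. (x8 \/ ~x4 \/ x2) — x2 is true.
  18. (x1 \/ x2) — x1 is true.
  19. (~x4 \/ x3) — x3 is true.
  20. (x5 \/ x3 \/ x6) — x3 is true.
  21. (~x3 \/ x7 \/ ~x5) — ~x5 is true.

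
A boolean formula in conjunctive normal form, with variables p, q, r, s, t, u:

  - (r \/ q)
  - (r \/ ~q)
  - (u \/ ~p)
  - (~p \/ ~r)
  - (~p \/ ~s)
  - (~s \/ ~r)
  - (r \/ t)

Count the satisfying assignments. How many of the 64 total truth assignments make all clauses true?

Split on r, then p.
  r=1, p=1: a clause becomes empty — 0.
  r=1, p=0: forces s=0; q, t, u free → 2^3 = 8.
  r=0, p=1: a clause becomes empty — 0.
  r=0, p=0: a clause becomes empty — 0.
Total: 0 + 8 + 0 + 0 = 8.

8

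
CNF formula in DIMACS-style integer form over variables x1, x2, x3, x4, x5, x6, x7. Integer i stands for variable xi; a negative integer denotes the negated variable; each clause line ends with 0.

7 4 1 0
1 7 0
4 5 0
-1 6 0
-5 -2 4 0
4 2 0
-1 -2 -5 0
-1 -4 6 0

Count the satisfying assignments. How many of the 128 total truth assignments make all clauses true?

Case analysis on x1 and x4:
  x1=1, x4=1: x3, x7 free; 3 ways for (x2,x5,x6) × 2^2 = 12.
  x1=1, x4=0: a clause becomes empty — 0.
  x1=0, x4=1: forces x7=1; x2, x3, x5, x6 free → 2^4 = 16.
  x1=0, x4=0: a clause becomes empty — 0.
Total: 12 + 0 + 16 + 0 = 28.

28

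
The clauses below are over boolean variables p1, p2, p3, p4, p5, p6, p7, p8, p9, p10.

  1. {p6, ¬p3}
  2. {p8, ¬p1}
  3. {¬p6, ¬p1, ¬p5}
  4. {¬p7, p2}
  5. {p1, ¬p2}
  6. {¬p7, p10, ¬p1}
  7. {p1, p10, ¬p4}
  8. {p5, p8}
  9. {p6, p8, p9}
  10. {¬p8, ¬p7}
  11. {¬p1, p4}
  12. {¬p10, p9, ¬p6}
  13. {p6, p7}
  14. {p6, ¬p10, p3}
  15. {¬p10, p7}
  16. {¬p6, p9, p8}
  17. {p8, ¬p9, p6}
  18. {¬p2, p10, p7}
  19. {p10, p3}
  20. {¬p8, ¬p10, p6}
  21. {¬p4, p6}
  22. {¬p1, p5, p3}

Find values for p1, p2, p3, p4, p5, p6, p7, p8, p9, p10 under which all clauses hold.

p1 = F, p2 = F, p3 = T, p4 = F, p5 = F, p6 = T, p7 = F, p8 = T, p9 = F, p10 = F

Try p1 = False.
  then p2 is forced to False.
  then p7 is forced to False.
  then p6 is forced to True.
  then p10 is forced to False.
  then p4 is forced to False.
  then p3 is forced to True.
Try p5 = False.
  then p8 is forced to True.
p9 is now unconstrained; take p9 = False.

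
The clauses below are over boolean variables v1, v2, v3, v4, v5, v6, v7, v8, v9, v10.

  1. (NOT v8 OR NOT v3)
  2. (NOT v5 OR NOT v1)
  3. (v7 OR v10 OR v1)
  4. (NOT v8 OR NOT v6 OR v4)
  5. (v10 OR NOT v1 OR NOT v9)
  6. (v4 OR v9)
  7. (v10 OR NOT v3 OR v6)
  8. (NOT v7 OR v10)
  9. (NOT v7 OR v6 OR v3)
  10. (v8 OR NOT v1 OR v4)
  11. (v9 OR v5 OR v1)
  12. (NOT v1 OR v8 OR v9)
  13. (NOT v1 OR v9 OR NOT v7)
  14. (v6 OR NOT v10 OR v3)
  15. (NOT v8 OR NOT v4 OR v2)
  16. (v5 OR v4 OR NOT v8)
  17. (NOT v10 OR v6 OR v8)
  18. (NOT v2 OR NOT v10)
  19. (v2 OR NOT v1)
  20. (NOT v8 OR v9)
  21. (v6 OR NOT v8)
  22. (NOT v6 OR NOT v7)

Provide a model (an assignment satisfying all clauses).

v1=F, v2=F, v3=F, v4=T, v5=F, v6=T, v7=F, v8=F, v9=T, v10=T

Check each clause:
  1. (NOT v8 OR NOT v3) — NOT v8 is true.
  2. (NOT v5 OR NOT v1) — NOT v5 is true.
  3. (v10 OR v1 OR v7) — v10 is true.
  4. (NOT v6 OR v4 OR NOT v8) — NOT v8 is true.
  5. (v10 OR NOT v9 OR NOT v1) — v10 is true.
  6. (v4 OR v9) — v9 is true.
  7. (v10 OR NOT v3 OR v6) — v10 is true.
  8. (NOT v7 OR v10) — NOT v7 is true.
  9. (v3 OR v6 OR NOT v7) — NOT v7 is true.
  10. (NOT v1 OR v8 OR v4) — v4 is true.
  11. (v1 OR v9 OR v5) — v9 is true.
  12. (v8 OR v9 OR NOT v1) — v9 is true.
  13. (NOT v7 OR NOT v1 OR v9) — v9 is true.
  14. (NOT v10 OR v3 OR v6) — v6 is true.
  15. (NOT v4 OR v2 OR NOT v8) — NOT v8 is true.
  16. (NOT v8 OR v5 OR v4) — NOT v8 is true.
  17. (NOT v10 OR v8 OR v6) — v6 is true.
  18. (NOT v10 OR NOT v2) — NOT v2 is true.
  19. (v2 OR NOT v1) — NOT v1 is true.
  20. (v9 OR NOT v8) — NOT v8 is true.
  21. (v6 OR NOT v8) — NOT v8 is true.
  22. (NOT v6 OR NOT v7) — NOT v7 is true.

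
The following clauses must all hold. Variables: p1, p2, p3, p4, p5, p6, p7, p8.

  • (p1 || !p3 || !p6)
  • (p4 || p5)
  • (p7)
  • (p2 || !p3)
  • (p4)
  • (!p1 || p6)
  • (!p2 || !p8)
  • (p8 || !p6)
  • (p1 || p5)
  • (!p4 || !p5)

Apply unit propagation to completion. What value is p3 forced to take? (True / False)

Unit clause (p7) sets p7 = True.
Unit clause (p4) sets p4 = True.
In (!p4 || !p5), !p4 is now false; !p5 must hold, so p5 = False.
(p1 || p5) with p5 = False leaves only p1, so p1 = True.
From (p6 || !p1) and p1 = True: p6 = True.
From (!p6 || p8) and p6 = True: p8 = True.
(!p2 || !p8) with p8 = True leaves only !p2, so p2 = False.
In (!p3 || p2), p2 is now false; !p3 must hold, so p3 = False.

False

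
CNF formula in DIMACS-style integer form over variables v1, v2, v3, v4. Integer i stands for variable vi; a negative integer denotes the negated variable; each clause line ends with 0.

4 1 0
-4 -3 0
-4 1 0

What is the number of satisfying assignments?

Satisfying assignments:
  v1=T v2=F v3=F v4=F
  v1=T v2=F v3=F v4=T
  v1=T v2=F v3=T v4=F
  v1=T v2=T v3=F v4=F
  v1=T v2=T v3=F v4=T
  v1=T v2=T v3=T v4=F
That's 6 in total.

6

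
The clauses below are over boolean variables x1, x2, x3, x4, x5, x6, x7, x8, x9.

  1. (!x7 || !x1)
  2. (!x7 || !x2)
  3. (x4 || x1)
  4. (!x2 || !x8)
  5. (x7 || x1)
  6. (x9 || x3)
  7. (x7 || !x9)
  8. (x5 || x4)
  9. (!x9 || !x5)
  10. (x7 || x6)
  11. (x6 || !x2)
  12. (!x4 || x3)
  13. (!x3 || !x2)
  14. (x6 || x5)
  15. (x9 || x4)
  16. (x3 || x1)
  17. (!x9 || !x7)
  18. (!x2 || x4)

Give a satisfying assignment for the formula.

x1=F, x2=F, x3=T, x4=T, x5=T, x6=F, x7=T, x8=F, x9=F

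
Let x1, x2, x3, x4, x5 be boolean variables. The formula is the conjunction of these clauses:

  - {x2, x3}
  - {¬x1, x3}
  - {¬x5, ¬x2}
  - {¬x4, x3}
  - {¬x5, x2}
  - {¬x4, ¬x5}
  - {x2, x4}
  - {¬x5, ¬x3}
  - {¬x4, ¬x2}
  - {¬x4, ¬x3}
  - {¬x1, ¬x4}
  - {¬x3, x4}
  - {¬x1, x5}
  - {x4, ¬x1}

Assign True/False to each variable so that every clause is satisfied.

x1 = False, x2 = True, x3 = False, x4 = False, x5 = False

Check each clause:
  1. {x3, x2} — x2 is true.
  2. {¬x1, x3} — ¬x1 is true.
  3. {¬x5, ¬x2} — ¬x5 is true.
  4. {¬x4, x3} — ¬x4 is true.
  5. {x2, ¬x5} — x2 is true.
  6. {¬x5, ¬x4} — ¬x5 is true.
  7. {x2, x4} — x2 is true.
  8. {¬x5, ¬x3} — ¬x5 is true.
  9. {¬x2, ¬x4} — ¬x4 is true.
  10. {¬x4, ¬x3} — ¬x4 is true.
  11. {¬x1, ¬x4} — ¬x4 is true.
  12. {¬x3, x4} — ¬x3 is true.
  13. {¬x1, x5} — ¬x1 is true.
  14. {¬x1, x4} — ¬x1 is true.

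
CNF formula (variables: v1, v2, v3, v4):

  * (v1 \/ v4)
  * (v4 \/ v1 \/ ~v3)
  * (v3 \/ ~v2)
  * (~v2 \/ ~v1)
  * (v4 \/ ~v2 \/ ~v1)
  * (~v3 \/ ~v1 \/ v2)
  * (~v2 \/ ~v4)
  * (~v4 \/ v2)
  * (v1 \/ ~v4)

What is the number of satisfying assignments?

The models are:
  v1=1 v2=0 v3=0 v4=0
That's 1 in total.

1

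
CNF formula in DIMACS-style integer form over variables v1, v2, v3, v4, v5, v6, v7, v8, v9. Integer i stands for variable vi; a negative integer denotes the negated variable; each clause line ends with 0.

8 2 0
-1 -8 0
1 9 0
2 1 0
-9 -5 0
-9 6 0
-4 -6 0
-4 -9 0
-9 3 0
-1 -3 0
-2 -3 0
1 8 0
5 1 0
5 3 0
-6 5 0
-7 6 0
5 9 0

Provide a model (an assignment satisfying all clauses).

v1 = 1, v2 = 1, v3 = 0, v4 = 0, v5 = 1, v6 = 1, v7 = 1, v8 = 0, v9 = 0

v4 occurs only negated in the remaining clauses — set v4 = False.
Try v1 = True.
  then v8 is forced to False.
  then v2 is forced to True.
  then v3 is forced to False.
  then v9 is forced to False.
  then v5 is forced to True.
Set v6 = True and propagate.
v7 is now unconstrained; take v7 = True.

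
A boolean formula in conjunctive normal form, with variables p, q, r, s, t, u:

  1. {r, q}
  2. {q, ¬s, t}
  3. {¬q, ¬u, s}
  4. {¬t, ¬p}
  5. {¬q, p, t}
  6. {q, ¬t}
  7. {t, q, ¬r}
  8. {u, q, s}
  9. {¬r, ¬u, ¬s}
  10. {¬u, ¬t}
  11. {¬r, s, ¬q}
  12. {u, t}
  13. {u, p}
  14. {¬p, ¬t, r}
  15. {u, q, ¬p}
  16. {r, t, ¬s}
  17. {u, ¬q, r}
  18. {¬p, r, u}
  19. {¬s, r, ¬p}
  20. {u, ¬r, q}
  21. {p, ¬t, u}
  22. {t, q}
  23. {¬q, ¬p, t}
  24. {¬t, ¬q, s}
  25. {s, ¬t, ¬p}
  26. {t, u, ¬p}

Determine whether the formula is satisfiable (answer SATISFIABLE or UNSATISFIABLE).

UNSATISFIABLE

t = True:
  propagation gives p=False, q=True, u=False; an empty clause results — contradiction.
t = False:
  propagation gives u=True, q=True, s=True, p=True; an empty clause results — contradiction.
Every branch closes, so no satisfying assignment exists.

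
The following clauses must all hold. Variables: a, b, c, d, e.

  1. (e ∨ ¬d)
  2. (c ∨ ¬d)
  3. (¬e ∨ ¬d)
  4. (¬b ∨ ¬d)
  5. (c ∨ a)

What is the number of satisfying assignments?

12

Split on d, then c.
  d=1, c=1: a clause becomes empty — 0.
  d=1, c=0: a clause becomes empty — 0.
  d=0, c=1: a, b, e free → 2^3 = 8.
  d=0, c=0: remaining (a,b,e) ∈ {(1,0,0); (1,0,1); (1,1,0); (1,1,1)} — 4.
Total: 0 + 0 + 8 + 4 = 12.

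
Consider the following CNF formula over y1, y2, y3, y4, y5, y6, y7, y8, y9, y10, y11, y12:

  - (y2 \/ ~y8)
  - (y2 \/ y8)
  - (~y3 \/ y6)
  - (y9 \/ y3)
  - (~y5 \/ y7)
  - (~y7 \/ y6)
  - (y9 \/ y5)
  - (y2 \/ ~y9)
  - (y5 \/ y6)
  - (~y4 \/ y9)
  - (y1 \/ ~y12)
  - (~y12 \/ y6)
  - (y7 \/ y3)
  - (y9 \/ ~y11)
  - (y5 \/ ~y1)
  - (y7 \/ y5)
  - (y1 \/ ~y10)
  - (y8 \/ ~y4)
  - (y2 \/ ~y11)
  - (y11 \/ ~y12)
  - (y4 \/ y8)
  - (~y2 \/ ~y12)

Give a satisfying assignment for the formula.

y1=True  y2=True  y3=True  y4=False  y5=True  y6=True  y7=True  y8=True  y9=False  y10=True  y11=False  y12=False

Pure literal: y6 appears only positively; assign y6 = True.
Pure literal: y12 appears only negated; assign y12 = False.
Branch on y1: take y1 = True.
  then y5 is forced to True.
  then y7 is forced to True.
For the remaining variables, y2 = True, y3 = True, y4 = False, y8 = True, y9 = False, y10 = True, y11 = False works.
Every clause has at least one true literal under this assignment.
Check each clause:
  1. (~y8 \/ y2) — y2 is true.
  2. (y8 \/ y2) — y8 is true.
  3. (y6 \/ ~y3) — y6 is true.
  4. (y9 \/ y3) — y3 is true.
  5. (y7 \/ ~y5) — y7 is true.
  6. (y6 \/ ~y7) — y6 is true.
  7. (y9 \/ y5) — y5 is true.
  8. (~y9 \/ y2) — y2 is true.
  9. (y5 \/ y6) — y5 is true.
  10. (y9 \/ ~y4) — ~y4 is true.
  11. (~y12 \/ y1) — y1 is true.
  12. (~y12 \/ y6) — ~y12 is true.
  13. (y7 \/ y3) — y3 is true.
  14. (~y11 \/ y9) — ~y11 is true.
  15. (y5 \/ ~y1) — y5 is true.
  16. (y7 \/ y5) — y5 is true.
  17. (y1 \/ ~y10) — y1 is true.
  18. (~y4 \/ y8) — y8 is true.
  19. (y2 \/ ~y11) — y2 is true.
  20. (~y12 \/ y11) — ~y12 is true.
  21. (y8 \/ y4) — y8 is true.
  22. (~y2 \/ ~y12) — ~y12 is true.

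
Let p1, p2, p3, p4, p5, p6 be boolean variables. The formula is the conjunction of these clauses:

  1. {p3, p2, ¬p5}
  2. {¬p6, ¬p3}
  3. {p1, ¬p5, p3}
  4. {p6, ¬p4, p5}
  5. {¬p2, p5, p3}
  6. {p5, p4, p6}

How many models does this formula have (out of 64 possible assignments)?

Split on p5, then p3.
  p5=T, p3=T: forces p6=F; p1, p2, p4 free → 2^3 = 8.
  p5=T, p3=F: remaining (p1,p2,p4,p6) ∈ {(T,T,F,F); (T,T,F,T); (T,T,T,F); (T,T,T,T)} — 4.
  p5=F, p3=T: a clause becomes empty — 0.
  p5=F, p3=F: remaining (p1,p2,p4,p6) ∈ {(F,F,F,T); (F,F,T,T); (T,F,F,T); (T,F,T,T)} — 4.
Total: 8 + 4 + 0 + 4 = 16.

16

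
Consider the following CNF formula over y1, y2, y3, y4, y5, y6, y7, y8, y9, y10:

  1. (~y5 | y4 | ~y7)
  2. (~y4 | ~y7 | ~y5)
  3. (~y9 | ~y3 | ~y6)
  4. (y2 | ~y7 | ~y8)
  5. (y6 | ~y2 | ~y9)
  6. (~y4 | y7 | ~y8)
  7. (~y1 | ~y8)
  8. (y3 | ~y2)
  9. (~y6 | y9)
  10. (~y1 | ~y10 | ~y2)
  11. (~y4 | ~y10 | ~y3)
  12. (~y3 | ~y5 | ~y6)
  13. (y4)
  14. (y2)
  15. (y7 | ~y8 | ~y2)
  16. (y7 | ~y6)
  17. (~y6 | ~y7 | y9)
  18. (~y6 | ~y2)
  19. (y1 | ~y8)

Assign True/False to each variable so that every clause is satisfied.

y1=T, y2=T, y3=T, y4=T, y5=F, y6=F, y7=T, y8=F, y9=F, y10=F

The clause (y4) is unit: y4 must be True.
The clause (y2) is unit: y2 must be True.
Unit propagation: (y3) forces y3 = True.
The clause (~y10) is unit: y10 must be False.
Unit propagation: (~y6) forces y6 = False.
(~y9) is a unit clause, so y9 = False.
y5 occurs only negated in the remaining clauses — set y5 = False.
Pure literal: y8 appears only negated; assign y8 = False.
y1, y7 are now unconstrained; take y1 = True, y7 = True.
Every clause has at least one true literal under this assignment.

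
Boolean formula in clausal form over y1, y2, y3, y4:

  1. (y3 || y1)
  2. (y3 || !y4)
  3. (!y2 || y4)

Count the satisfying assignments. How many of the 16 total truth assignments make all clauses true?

7

Case analysis on y3 and y4:
  y3=T, y4=T: remaining (y1,y2) ∈ {(F,F); (F,T); (T,F); (T,T)} — 4.
  y3=T, y4=F: remaining (y1,y2) ∈ {(F,F); (T,F)} — 2.
  y3=F, y4=T: a clause becomes empty — 0.
  y3=F, y4=F: remaining (y1,y2) ∈ {(T,F)} — 1.
Total: 4 + 2 + 0 + 1 = 7.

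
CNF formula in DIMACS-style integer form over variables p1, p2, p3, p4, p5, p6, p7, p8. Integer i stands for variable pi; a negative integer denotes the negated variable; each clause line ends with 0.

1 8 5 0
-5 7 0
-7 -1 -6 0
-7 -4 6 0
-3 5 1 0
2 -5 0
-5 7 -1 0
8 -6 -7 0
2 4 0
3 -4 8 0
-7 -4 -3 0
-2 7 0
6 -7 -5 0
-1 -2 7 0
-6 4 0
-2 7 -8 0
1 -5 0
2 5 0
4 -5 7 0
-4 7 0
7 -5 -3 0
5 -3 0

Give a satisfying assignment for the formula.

p1 = False, p2 = True, p3 = False, p4 = True, p5 = False, p6 = True, p7 = True, p8 = True

Branch on p1: take p1 = False.
  then p5 is forced to False.
  then p8 is forced to True.
  then p3 is forced to False.
  then p2 is forced to True.
  then p7 is forced to True.
For the remaining variables, p4 = True, p6 = True works.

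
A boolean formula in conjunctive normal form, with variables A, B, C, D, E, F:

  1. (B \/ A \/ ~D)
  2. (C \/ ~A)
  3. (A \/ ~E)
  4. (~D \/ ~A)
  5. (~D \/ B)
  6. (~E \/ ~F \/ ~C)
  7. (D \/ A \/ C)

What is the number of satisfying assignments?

Case analysis on A and D:
  A=1, D=1: a clause becomes empty — 0.
  A=1, D=0: B free; 3 ways for (C,E,F) × 2^1 = 6.
  A=0, D=1: remaining (B,C,E,F) ∈ {(1,0,0,0); (1,0,0,1); (1,1,0,0); (1,1,0,1)} — 4.
  A=0, D=0: remaining (B,C,E,F) ∈ {(0,1,0,0); (0,1,0,1); (1,1,0,0); (1,1,0,1)} — 4.
Total: 0 + 6 + 4 + 4 = 14.

14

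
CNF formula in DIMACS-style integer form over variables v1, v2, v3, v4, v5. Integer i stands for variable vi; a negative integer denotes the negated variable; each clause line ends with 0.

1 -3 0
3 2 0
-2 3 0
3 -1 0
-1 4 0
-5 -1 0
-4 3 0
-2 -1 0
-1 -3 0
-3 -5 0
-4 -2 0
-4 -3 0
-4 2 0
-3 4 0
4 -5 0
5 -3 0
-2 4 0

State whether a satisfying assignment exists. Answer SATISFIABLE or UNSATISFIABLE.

UNSATISFIABLE

v3 = True:
  propagation gives v1=True; an empty clause results — contradiction.
v3 = False:
  propagation gives v2=True; an empty clause results — contradiction.
Every branch closes, so no satisfying assignment exists.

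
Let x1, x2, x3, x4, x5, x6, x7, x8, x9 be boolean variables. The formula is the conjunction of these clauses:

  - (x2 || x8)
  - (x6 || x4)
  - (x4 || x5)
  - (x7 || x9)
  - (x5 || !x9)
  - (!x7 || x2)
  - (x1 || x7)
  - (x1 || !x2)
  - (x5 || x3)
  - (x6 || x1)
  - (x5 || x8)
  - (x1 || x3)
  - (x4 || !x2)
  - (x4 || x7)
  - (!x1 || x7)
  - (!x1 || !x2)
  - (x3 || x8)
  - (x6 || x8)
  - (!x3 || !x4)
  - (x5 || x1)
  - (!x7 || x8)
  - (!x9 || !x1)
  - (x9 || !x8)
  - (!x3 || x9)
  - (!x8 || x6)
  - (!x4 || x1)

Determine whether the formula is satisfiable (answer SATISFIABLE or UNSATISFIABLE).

UNSATISFIABLE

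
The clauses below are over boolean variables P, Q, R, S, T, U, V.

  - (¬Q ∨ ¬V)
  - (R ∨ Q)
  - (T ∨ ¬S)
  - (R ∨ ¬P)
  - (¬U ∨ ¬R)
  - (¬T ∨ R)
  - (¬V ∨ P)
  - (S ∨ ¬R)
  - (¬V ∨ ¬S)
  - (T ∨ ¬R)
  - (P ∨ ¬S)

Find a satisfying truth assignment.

P = F, Q = T, R = F, S = F, T = F, U = F, V = F

Check each clause:
  1. (¬Q ∨ ¬V) — ¬V is true.
  2. (R ∨ Q) — Q is true.
  3. (T ∨ ¬S) — ¬S is true.
  4. (R ∨ ¬P) — ¬P is true.
  5. (¬U ∨ ¬R) — ¬U is true.
  6. (R ∨ ¬T) — ¬T is true.
  7. (P ∨ ¬V) — ¬V is true.
  8. (S ∨ ¬R) — ¬R is true.
  9. (¬V ∨ ¬S) — ¬V is true.
  10. (¬R ∨ T) — ¬R is true.
  11. (P ∨ ¬S) — ¬S is true.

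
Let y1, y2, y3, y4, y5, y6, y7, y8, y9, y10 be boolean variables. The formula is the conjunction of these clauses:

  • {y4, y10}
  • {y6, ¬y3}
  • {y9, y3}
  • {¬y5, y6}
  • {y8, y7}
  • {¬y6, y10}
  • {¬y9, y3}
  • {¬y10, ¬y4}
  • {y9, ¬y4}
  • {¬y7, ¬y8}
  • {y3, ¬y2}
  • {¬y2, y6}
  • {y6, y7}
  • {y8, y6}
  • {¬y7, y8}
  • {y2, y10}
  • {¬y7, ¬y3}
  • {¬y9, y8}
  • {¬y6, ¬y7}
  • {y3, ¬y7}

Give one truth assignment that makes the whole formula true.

y1=T, y2=F, y3=T, y4=F, y5=T, y6=T, y7=F, y8=T, y9=F, y10=T

Branch on y2: take y2 = False.
  then y10 is forced to True.
  then y4 is forced to False.
Set y3 = True and propagate.
  then y6 is forced to True.
  then y7 is forced to False.
  then y8 is forced to True.
y1, y5, y9 are now unconstrained; take y1 = True, y5 = True, y9 = False.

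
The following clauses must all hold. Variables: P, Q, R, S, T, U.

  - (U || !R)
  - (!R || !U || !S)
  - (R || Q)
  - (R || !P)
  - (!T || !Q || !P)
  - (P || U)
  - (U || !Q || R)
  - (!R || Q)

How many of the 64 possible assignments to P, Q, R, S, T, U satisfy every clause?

7

Case analysis on R and Q:
  R=1, Q=1: remaining (P,S,T,U) ∈ {(0,0,0,1); (0,0,1,1); (1,0,0,1)} — 3.
  R=1, Q=0: a clause becomes empty — 0.
  R=0, Q=1: remaining (P,S,T,U) ∈ {(0,0,0,1); (0,0,1,1); (0,1,0,1); (0,1,1,1)} — 4.
  R=0, Q=0: a clause becomes empty — 0.
Total: 3 + 0 + 4 + 0 = 7.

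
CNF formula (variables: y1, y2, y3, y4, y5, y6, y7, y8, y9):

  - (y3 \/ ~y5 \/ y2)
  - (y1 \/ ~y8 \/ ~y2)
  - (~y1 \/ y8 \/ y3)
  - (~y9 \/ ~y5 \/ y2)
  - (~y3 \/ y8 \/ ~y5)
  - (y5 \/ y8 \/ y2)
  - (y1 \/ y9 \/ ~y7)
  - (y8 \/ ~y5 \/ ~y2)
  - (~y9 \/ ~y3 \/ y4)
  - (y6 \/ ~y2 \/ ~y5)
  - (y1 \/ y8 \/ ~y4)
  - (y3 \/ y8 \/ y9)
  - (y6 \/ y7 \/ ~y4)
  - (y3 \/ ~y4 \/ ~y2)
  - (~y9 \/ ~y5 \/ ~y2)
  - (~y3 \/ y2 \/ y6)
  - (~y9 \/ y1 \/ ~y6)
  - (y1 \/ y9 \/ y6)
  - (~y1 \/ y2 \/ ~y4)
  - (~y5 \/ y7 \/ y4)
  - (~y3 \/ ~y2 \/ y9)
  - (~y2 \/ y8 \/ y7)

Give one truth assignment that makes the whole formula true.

Branch on y1: take y1 = True.
The remaining clauses are satisfied by y2 = False, y3 = False, y4 = False, y5 = False, y6 = False, y7 = False, y8 = True, y9 = False.

y1=True, y2=False, y3=False, y4=False, y5=False, y6=False, y7=False, y8=True, y9=False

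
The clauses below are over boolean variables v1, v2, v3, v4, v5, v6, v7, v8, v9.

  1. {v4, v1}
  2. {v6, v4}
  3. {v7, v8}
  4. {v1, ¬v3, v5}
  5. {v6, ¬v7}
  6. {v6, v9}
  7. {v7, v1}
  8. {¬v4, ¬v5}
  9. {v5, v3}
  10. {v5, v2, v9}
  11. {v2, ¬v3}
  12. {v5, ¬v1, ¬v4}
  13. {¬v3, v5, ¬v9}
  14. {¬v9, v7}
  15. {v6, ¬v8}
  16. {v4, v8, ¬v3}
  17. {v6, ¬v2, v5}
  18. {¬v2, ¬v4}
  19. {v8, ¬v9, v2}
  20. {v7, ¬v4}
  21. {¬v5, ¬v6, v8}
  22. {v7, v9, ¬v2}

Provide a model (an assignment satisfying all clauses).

v1 = True  v2 = True  v3 = True  v4 = False  v5 = True  v6 = True  v7 = True  v8 = True  v9 = True

Branch on v1: take v1 = True.
Try v2 = True.
  then v4 is forced to False.
  then v6 is forced to True.
The remaining clauses are satisfied by v3 = True, v5 = True, v7 = True, v8 = True, v9 = True.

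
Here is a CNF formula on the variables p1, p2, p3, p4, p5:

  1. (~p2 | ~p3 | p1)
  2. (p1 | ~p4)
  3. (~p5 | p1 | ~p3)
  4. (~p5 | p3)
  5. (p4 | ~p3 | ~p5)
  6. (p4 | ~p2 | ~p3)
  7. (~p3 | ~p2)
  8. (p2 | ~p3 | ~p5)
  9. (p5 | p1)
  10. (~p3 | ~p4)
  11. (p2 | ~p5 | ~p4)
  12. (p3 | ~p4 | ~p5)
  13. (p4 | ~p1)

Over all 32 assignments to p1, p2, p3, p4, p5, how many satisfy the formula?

Satisfying assignments:
  p1=1 p2=0 p3=0 p4=1 p5=0
  p1=1 p2=1 p3=0 p4=1 p5=0
Count: 2.

2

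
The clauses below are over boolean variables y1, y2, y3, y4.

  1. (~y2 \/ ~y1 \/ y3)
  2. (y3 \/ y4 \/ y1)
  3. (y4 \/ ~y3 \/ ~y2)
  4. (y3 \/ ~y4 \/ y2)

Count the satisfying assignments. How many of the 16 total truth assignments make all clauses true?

8

Split on y3, then y2.
  y3=T, y2=T: remaining (y1,y4) ∈ {(F,T); (T,T)} — 2.
  y3=T, y2=F: remaining (y1,y4) ∈ {(F,F); (F,T); (T,F); (T,T)} — 4.
  y3=F, y2=T: remaining (y1,y4) ∈ {(F,T)} — 1.
  y3=F, y2=F: remaining (y1,y4) ∈ {(T,F)} — 1.
Total: 2 + 4 + 1 + 1 = 8.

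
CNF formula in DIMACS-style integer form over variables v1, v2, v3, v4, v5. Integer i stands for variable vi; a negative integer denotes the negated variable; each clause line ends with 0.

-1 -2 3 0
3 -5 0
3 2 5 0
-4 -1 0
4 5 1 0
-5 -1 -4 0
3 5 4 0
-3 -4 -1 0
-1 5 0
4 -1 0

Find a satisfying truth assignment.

Branch on v1: take v1 = False.
Set v2 = False and propagate.
Set v3 = True and propagate.
The remaining clauses are satisfied by v4 = False, v5 = True.
Every clause has at least one true literal under this assignment.

v1=F  v2=F  v3=T  v4=F  v5=T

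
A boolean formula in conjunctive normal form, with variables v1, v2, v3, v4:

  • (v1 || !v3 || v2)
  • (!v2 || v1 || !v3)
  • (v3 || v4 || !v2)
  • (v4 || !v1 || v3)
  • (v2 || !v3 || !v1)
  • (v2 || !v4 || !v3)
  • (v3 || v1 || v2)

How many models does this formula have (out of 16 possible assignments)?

Satisfying assignments:
  v1=F v2=T v3=F v4=T
  v1=T v2=F v3=F v4=T
  v1=T v2=T v3=F v4=T
  v1=T v2=T v3=T v4=F
  v1=T v2=T v3=T v4=T
That's 5 in total.

5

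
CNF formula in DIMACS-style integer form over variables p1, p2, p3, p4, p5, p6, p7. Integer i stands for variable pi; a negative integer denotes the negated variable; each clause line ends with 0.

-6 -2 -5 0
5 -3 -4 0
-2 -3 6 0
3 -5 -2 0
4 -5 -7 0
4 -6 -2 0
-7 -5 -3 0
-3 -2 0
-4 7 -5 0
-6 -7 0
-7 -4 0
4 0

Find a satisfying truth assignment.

p1=T  p2=F  p3=F  p4=T  p5=F  p6=T  p7=F

Unit propagation: (p4) forces p4 = True.
The clause (~p7) is unit: p7 must be False.
The clause (~p5) is unit: p5 must be False.
(~p3) is a unit clause, so p3 = False.
p1, p2, p6 are now unconstrained; take p1 = True, p2 = False, p6 = True.
Every clause has at least one true literal under this assignment.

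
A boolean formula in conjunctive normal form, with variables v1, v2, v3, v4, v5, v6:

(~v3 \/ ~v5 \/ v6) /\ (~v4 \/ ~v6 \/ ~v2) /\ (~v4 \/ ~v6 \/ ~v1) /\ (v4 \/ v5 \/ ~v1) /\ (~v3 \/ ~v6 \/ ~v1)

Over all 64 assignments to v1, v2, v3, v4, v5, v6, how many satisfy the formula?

Case analysis on v6 and v1:
  v6=1, v1=1: remaining (v2,v3,v4,v5) ∈ {(0,0,0,1); (1,0,0,1)} — 2.
  v6=1, v1=0: v3, v5 free; 3 ways for (v2,v4) × 2^2 = 12.
  v6=0, v1=1: v2 free; 4 ways for (v3,v4,v5) × 2^1 = 8.
  v6=0, v1=0: v2, v4 free; 3 ways for (v3,v5) × 2^2 = 12.
Total: 2 + 12 + 8 + 12 = 34.

34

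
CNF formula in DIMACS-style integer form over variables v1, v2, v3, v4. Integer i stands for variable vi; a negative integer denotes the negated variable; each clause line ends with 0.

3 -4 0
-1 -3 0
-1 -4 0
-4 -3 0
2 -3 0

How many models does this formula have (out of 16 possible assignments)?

5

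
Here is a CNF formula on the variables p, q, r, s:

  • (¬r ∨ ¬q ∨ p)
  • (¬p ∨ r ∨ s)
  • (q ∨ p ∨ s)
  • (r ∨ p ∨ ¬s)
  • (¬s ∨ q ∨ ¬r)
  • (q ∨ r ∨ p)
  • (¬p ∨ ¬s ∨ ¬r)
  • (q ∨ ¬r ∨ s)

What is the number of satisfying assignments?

4

The models are:
  p=0 q=1 r=0 s=0
  p=1 q=0 r=0 s=1
  p=1 q=1 r=0 s=1
  p=1 q=1 r=1 s=0
That's 4 in total.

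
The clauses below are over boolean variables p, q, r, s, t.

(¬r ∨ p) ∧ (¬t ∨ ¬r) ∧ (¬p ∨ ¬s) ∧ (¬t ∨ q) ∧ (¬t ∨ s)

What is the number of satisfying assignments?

9

Split on t, then p.
  t=T, p=T: a clause becomes empty — 0.
  t=T, p=F: remaining (q,r,s) ∈ {(T,F,T)} — 1.
  t=F, p=T: remaining (q,r,s) ∈ {(F,F,F); (F,T,F); (T,F,F); (T,T,F)} — 4.
  t=F, p=F: remaining (q,r,s) ∈ {(F,F,F); (F,F,T); (T,F,F); (T,F,T)} — 4.
Total: 0 + 1 + 4 + 4 = 9.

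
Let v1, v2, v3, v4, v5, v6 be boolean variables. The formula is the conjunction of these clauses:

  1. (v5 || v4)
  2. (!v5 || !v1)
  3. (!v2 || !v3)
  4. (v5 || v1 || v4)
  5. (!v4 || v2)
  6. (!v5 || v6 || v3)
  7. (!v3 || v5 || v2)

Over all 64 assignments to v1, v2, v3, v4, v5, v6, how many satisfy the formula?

Split on v5, then v2.
  v5=T, v2=T: remaining (v1,v3,v4,v6) ∈ {(F,F,F,T); (F,F,T,T)} — 2.
  v5=T, v2=F: remaining (v1,v3,v4,v6) ∈ {(F,F,F,T); (F,T,F,F); (F,T,F,T)} — 3.
  v5=F, v2=T: remaining (v1,v3,v4,v6) ∈ {(F,F,T,F); (F,F,T,T); (T,F,T,F); (T,F,T,T)} — 4.
  v5=F, v2=F: a clause becomes empty — 0.
Total: 2 + 3 + 4 + 0 = 9.

9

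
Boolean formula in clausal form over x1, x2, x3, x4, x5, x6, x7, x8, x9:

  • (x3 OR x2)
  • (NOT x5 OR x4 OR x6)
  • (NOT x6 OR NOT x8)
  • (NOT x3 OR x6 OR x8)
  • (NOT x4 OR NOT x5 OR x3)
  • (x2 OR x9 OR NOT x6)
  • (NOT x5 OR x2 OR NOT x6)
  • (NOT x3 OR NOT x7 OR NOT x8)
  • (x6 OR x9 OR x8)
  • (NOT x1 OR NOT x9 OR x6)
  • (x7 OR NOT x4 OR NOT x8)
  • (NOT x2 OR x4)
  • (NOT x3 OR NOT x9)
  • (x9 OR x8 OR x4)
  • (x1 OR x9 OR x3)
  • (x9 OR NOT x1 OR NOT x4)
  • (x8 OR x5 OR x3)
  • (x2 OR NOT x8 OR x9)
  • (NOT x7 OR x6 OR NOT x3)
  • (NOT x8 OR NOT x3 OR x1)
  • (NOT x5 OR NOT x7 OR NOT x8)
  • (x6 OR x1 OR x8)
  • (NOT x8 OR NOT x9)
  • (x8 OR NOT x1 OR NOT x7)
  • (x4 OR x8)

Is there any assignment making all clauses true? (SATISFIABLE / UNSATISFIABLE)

SATISFIABLE

Branch on x1: take x1 = False.
Branch on x2: take x2 = True.
  then x4 is forced to True.
The remaining clauses are satisfied by x3 = True, x5 = False, x6 = True, x7 = True, x8 = False, x9 = False.
So x1=F  x2=T  x3=T  x4=T  x5=F  x6=T  x7=T  x8=F  x9=F is a satisfying assignment.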